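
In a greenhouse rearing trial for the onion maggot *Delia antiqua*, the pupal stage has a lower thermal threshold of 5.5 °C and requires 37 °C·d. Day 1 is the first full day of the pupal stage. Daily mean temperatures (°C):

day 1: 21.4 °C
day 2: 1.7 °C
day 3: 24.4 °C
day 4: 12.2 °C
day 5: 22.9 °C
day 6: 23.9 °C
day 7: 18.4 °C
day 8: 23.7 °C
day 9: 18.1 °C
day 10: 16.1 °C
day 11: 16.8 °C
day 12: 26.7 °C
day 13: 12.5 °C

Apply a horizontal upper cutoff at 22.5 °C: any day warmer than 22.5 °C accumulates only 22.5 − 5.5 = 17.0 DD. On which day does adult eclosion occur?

Daily DD above 5.5 °C (capped at 17.0): 15.9, 0.0, 17.0, 6.7, 17.0, 17.0, 12.9, 17.0, 12.6, 10.6, 11.3, 17.0, 7.0.
Cumulative: 15.9, 15.9, 32.9, 39.6, 56.6, 73.6, 86.5, 103.5, 116.1, 126.7, 138.0, 155.0, 162.0.
The total first reaches 37 DD on day 4.

day 4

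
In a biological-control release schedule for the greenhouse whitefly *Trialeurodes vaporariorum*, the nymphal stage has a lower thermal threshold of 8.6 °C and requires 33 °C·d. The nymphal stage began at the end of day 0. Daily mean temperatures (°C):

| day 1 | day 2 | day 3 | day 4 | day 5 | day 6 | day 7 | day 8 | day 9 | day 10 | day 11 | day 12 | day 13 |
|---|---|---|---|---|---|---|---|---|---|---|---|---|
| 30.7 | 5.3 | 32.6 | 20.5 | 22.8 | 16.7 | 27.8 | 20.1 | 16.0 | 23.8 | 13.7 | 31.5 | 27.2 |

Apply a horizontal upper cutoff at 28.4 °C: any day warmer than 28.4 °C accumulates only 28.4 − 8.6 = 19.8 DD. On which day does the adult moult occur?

day 3

Daily DD above 8.6 °C (capped at 19.8): 19.8, 0.0, 19.8, 11.9, 14.2, 8.1, 19.2, 11.5, 7.4, 15.2, 5.1, 19.8, 18.6.
Cumulative: 19.8, 19.8, 39.6, 51.5, 65.7, 73.8, 93.0, 104.5, 111.9, 127.1, 132.2, 152.0, 170.6.
The total first reaches 33 DD on day 3.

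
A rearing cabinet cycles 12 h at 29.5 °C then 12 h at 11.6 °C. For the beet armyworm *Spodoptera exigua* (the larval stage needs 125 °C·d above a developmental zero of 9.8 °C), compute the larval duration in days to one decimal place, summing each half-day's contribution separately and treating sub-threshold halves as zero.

11.6 days

Day half: max(0, 29.5 − 9.8) × 0.5 = 19.7 × 0.5 = 9.85 DD.
Night half: max(0, 11.6 − 9.8) × 0.5 = 1.8 × 0.5 = 0.90 DD.
Per 24 h: 10.75 DD/day.
Duration = 125 / 10.75 = 11.628 ≈ 11.6 days.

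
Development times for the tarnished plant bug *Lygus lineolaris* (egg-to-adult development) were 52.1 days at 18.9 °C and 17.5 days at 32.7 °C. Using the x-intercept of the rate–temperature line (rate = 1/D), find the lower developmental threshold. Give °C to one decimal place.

11.9 °C

Under the model K = D·(T − T_b), so D₁·(T₁ − T_b) = D₂·(T₂ − T_b).
52.1·(18.9 − T_b) = 17.5·(32.7 − T_b)
T_b = (52.1·18.9 − 17.5·32.7) / (52.1 − 17.5) = 412.44 / 34.6 = 11.920 °C ≈ 11.9 °C.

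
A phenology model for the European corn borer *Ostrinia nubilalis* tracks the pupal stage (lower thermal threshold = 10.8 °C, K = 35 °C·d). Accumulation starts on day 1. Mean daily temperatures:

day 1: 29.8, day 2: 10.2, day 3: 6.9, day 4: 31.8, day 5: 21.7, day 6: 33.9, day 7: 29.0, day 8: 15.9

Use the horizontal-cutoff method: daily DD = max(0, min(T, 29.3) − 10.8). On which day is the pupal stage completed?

Daily DD above 10.8 °C (capped at 18.5): 18.5, 0.0, 0.0, 18.5, 10.9, 18.5, 18.2, 5.1.
Cumulative: 18.5, 18.5, 18.5, 37.0, 47.9, 66.4, 84.6, 89.7.
The total first reaches 35 DD on day 4.

day 4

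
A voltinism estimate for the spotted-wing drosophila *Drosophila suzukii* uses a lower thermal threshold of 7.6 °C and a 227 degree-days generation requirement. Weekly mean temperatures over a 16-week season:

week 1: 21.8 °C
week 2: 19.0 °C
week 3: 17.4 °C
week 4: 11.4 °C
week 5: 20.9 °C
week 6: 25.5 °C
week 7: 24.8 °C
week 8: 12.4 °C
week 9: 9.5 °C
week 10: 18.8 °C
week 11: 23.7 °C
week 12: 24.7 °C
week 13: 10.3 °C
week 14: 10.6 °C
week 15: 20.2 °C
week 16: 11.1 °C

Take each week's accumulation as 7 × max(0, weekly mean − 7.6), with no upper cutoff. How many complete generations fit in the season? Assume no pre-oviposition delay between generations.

Weekly DD (7 × max(0, T̄ − 7.6)): 99.4, 79.8, 68.6, 26.6, 93.1, 125.3, 120.4, 33.6, 13.3, 78.4, 112.7, 119.7, 18.9, 21.0, 88.2, 24.5.
Season total = 1123.5 DD.
Complete generations = ⌊1123.5 / 227⌋ = 4.

4 generations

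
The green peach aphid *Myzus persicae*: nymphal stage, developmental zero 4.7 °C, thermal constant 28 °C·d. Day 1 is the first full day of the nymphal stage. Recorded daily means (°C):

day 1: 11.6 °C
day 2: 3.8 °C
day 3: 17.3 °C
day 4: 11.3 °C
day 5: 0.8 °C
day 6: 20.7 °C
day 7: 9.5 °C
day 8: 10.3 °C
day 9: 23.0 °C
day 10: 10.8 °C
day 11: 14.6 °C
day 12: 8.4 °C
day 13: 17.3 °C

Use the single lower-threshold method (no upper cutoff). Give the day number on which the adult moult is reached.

day 6

Daily DD above 4.7 °C: 6.9, 0.0, 12.6, 6.6, 0.0, 16.0, 4.8, 5.6, 18.3, 6.1, 9.9, 3.7, 12.6.
Cumulative: 6.9, 6.9, 19.5, 26.1, 26.1, 42.1, 46.9, 52.5, 70.8, 76.9, 86.8, 90.5, 103.1.
The total first reaches 28 DD on day 6.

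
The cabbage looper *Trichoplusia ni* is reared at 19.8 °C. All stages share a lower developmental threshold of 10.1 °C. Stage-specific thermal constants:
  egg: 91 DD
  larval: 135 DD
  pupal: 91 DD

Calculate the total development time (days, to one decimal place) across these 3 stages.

Daily accumulation at 19.8 °C = 19.8 − 10.1 = 9.7 DD/day.
Total K = 91 + 135 + 91 = 317 DD.
Total duration = 317 / 9.7 = 32.680 ≈ 32.7 days.

32.7 days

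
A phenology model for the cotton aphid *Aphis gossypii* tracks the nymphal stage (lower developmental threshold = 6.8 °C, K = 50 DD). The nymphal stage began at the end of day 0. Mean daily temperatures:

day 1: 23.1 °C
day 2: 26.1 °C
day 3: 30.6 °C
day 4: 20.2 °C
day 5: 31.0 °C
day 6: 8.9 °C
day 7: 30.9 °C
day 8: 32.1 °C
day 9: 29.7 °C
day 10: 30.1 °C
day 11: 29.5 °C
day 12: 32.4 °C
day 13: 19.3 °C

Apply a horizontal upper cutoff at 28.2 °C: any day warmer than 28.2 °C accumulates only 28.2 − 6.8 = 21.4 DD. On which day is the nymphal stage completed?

day 3

Daily DD above 6.8 °C (capped at 21.4): 16.3, 19.3, 21.4, 13.4, 21.4, 2.1, 21.4, 21.4, 21.4, 21.4, 21.4, 21.4, 12.5.
Cumulative: 16.3, 35.6, 57.0, 70.4, 91.8, 93.9, 115.3, 136.7, 158.1, 179.5, 200.9, 222.3, 234.8.
The total first reaches 50 DD on day 3.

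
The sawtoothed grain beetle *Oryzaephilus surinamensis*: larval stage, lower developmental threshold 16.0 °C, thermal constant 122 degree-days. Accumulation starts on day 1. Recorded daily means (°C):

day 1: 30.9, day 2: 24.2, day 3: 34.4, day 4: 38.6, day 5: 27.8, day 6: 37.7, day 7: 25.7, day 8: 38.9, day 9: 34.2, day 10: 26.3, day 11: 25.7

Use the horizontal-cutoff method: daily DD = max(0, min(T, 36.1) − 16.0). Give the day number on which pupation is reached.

Daily DD above 16.0 °C (capped at 20.1): 14.9, 8.2, 18.4, 20.1, 11.8, 20.1, 9.7, 20.1, 18.2, 10.3, 9.7.
Cumulative: 14.9, 23.1, 41.5, 61.6, 73.4, 93.5, 103.2, 123.3, 141.5, 151.8, 161.5.
The total first reaches 122 DD on day 8.

day 8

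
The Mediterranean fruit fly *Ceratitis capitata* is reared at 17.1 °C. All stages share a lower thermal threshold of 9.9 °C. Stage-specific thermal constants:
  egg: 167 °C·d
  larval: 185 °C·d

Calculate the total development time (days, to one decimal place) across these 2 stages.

Daily accumulation at 17.1 °C = 17.1 − 9.9 = 7.2 DD/day.
Total K = 167 + 185 = 352 DD.
Total duration = 352 / 7.2 = 48.889 ≈ 48.9 days.

48.9 days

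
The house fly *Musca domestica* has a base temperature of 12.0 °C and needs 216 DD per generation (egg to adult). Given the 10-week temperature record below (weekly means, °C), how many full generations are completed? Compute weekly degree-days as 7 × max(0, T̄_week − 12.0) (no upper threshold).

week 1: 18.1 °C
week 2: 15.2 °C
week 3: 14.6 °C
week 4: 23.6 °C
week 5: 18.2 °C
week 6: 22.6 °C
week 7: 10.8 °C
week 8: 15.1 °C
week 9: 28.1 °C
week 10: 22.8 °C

2 generations

Weekly DD (7 × max(0, T̄ − 12.0)): 42.7, 22.4, 18.2, 81.2, 43.4, 74.2, 0.0, 21.7, 112.7, 75.6.
Season total = 492.1 DD.
Complete generations = ⌊492.1 / 216⌋ = 2.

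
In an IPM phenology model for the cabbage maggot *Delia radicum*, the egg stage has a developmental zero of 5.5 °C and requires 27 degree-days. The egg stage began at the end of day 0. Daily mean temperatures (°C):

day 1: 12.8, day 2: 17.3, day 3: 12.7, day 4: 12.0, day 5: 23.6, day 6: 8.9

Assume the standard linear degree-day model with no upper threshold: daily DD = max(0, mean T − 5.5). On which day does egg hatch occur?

Daily DD above 5.5 °C: 7.3, 11.8, 7.2, 6.5, 18.1, 3.4.
Cumulative: 7.3, 19.1, 26.3, 32.8, 50.9, 54.3.
The total first reaches 27 DD on day 4.

day 4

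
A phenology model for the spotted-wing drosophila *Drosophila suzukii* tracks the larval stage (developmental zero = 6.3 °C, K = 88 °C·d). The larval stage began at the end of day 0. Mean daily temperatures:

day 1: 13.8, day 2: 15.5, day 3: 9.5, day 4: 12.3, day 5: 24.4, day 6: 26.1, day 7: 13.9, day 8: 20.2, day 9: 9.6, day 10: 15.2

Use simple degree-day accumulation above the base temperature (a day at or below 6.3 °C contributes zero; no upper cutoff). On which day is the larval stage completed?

day 9

Daily DD above 6.3 °C: 7.5, 9.2, 3.2, 6.0, 18.1, 19.8, 7.6, 13.9, 3.3, 8.9.
Cumulative: 7.5, 16.7, 19.9, 25.9, 44.0, 63.8, 71.4, 85.3, 88.6, 97.5.
The total first reaches 88 DD on day 9.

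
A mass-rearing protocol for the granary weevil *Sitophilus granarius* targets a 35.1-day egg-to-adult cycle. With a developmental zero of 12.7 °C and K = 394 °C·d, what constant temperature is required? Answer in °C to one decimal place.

Required daily accumulation = 394 / 35.1 = 11.225 DD/day.
T = T_base + 11.225 = 12.7 + 11.225 = 23.925 ≈ 23.9 °C.

23.9 °C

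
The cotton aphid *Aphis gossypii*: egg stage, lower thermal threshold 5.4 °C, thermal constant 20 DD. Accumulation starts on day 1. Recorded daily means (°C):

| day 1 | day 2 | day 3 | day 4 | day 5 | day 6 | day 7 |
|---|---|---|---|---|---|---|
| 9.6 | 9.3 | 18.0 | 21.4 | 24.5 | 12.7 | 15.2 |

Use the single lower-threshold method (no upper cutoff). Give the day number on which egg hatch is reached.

Daily DD above 5.4 °C: 4.2, 3.9, 12.6, 16.0, 19.1, 7.3, 9.8.
Cumulative: 4.2, 8.1, 20.7, 36.7, 55.8, 63.1, 72.9.
The total first reaches 20 DD on day 3.

day 3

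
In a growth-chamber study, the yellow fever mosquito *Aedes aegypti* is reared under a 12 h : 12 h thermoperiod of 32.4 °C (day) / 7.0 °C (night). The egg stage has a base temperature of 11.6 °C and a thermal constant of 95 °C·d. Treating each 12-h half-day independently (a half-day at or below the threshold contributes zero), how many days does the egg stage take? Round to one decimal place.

Day half: max(0, 32.4 − 11.6) × 0.5 = 20.8 × 0.5 = 10.40 DD.
Night half: max(0, 7.0 − 11.6) × 0.5 = 0.0 × 0.5 = 0.00 DD.
Per 24 h: 10.40 DD/day.
Duration = 95 / 10.40 = 9.135 ≈ 9.1 days.

9.1 days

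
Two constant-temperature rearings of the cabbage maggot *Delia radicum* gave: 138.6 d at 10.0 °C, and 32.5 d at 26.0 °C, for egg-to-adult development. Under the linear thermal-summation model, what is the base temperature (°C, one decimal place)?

Under the model K = D·(T − T_b), so D₁·(T₁ − T_b) = D₂·(T₂ − T_b).
138.6·(10.0 − T_b) = 32.5·(26.0 − T_b)
T_b = (138.6·10.0 − 32.5·26.0) / (138.6 − 32.5) = 541.00 / 106.1 = 5.099 °C ≈ 5.1 °C.

5.1 °C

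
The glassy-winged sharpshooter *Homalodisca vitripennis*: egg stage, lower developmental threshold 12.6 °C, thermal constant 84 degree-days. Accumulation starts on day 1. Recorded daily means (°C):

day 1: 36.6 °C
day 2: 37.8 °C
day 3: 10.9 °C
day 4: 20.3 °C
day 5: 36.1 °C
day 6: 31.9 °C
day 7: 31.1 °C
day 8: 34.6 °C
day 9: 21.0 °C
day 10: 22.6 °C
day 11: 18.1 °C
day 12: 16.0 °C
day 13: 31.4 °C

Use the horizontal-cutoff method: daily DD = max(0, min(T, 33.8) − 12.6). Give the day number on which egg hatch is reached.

Daily DD above 12.6 °C (capped at 21.2): 21.2, 21.2, 0.0, 7.7, 21.2, 19.3, 18.5, 21.2, 8.4, 10.0, 5.5, 3.4, 18.8.
Cumulative: 21.2, 42.4, 42.4, 50.1, 71.3, 90.6, 109.1, 130.3, 138.7, 148.7, 154.2, 157.6, 176.4.
The total first reaches 84 DD on day 6.

day 6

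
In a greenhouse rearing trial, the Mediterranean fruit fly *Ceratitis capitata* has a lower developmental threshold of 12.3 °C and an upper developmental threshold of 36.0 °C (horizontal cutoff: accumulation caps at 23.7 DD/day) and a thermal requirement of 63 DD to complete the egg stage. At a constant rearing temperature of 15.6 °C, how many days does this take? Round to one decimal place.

Daily accumulation = 15.6 − 12.3 = 3.3 DD/day.
Duration = 63 / 3.3 = 19.091 ≈ 19.1 days.

19.1 days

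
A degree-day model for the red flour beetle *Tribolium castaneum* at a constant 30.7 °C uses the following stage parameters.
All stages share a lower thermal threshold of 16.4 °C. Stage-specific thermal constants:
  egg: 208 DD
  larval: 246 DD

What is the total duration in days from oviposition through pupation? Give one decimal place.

Daily accumulation at 30.7 °C = 30.7 − 16.4 = 14.3 DD/day.
Total K = 208 + 246 = 454 DD.
Total duration = 454 / 14.3 = 31.748 ≈ 31.7 days.

31.7 days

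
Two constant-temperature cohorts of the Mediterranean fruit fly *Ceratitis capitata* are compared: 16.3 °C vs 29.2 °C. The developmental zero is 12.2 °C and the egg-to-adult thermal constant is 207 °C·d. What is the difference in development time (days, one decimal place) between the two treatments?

38.3 days

At 16.3 °C: 207 / (16.3 − 12.2) = 207 / 4.1 = 50.488 d.
At 29.2 °C: 207 / (29.2 − 12.2) = 207 / 17.0 = 12.176 d.
Difference = |50.488 − 12.176| = 38.311 ≈ 38.3 days.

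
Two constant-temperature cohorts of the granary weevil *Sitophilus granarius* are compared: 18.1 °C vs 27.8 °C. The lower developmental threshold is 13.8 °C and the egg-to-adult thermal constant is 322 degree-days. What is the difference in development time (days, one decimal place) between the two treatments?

51.9 days

At 18.1 °C: 322 / (18.1 − 13.8) = 322 / 4.3 = 74.884 d.
At 27.8 °C: 322 / (27.8 − 13.8) = 322 / 14.0 = 23.000 d.
Difference = |74.884 − 23.000| = 51.884 ≈ 51.9 days.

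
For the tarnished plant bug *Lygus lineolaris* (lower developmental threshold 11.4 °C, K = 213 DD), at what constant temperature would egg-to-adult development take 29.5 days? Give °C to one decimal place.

Required daily accumulation = 213 / 29.5 = 7.220 DD/day.
T = T_base + 7.220 = 11.4 + 7.220 = 18.620 ≈ 18.6 °C.

18.6 °C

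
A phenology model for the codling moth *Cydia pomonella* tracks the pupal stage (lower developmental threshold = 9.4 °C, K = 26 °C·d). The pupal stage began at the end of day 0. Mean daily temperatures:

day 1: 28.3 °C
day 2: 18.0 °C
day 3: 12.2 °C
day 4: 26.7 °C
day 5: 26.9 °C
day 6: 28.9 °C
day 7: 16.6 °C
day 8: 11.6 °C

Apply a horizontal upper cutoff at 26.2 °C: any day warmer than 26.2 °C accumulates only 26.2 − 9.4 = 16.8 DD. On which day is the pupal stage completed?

Daily DD above 9.4 °C (capped at 16.8): 16.8, 8.6, 2.8, 16.8, 16.8, 16.8, 7.2, 2.2.
Cumulative: 16.8, 25.4, 28.2, 45.0, 61.8, 78.6, 85.8, 88.0.
The total first reaches 26 DD on day 3.

day 3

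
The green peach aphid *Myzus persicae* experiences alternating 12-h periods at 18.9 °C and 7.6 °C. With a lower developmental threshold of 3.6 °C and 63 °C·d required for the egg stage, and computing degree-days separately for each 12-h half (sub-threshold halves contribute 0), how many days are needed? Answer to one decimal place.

Day half: max(0, 18.9 − 3.6) × 0.5 = 15.3 × 0.5 = 7.65 DD.
Night half: max(0, 7.6 − 3.6) × 0.5 = 4.0 × 0.5 = 2.00 DD.
Per 24 h: 9.65 DD/day.
Duration = 63 / 9.65 = 6.528 ≈ 6.5 days.

6.5 days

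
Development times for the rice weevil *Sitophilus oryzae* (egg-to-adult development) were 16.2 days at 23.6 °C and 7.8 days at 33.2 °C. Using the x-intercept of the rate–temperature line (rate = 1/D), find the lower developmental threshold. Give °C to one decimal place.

Linear rate model ⇒ the product D·(T − T_b) is constant across temperatures.
16.2·(23.6 − T_b) = 7.8·(33.2 − T_b)
T_b = (16.2·23.6 − 7.8·33.2) / (16.2 − 7.8) = 123.36 / 8.4 = 14.686 °C ≈ 14.7 °C.

14.7 °C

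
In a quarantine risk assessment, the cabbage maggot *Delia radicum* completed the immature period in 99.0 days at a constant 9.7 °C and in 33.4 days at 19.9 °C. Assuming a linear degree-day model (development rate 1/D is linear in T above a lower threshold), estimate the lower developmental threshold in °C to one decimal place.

Linear rate model ⇒ the product D·(T − T_b) is constant across temperatures.
99.0·(9.7 − T_b) = 33.4·(19.9 − T_b)
T_b = (99.0·9.7 − 33.4·19.9) / (99.0 − 33.4) = 295.64 / 65.6 = 4.507 °C ≈ 4.5 °C.

4.5 °C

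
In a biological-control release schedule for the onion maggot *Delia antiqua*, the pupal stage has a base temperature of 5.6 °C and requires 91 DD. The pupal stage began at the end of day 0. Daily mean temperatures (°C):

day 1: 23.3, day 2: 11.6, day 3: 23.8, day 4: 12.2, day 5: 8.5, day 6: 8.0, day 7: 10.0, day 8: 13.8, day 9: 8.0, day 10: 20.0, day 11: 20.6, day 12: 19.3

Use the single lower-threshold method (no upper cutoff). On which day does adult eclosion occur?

Daily DD above 5.6 °C: 17.7, 6.0, 18.2, 6.6, 2.9, 2.4, 4.4, 8.2, 2.4, 14.4, 15.0, 13.7.
Cumulative: 17.7, 23.7, 41.9, 48.5, 51.4, 53.8, 58.2, 66.4, 68.8, 83.2, 98.2, 111.9.
The total first reaches 91 DD on day 11.

day 11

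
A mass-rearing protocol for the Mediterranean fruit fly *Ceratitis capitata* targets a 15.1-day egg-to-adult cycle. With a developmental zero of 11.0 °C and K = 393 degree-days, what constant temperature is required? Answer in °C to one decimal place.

37.0 °C

Required daily accumulation = 393 / 15.1 = 26.026 DD/day.
T = T_base + 26.026 = 11.0 + 26.026 = 37.026 ≈ 37.0 °C.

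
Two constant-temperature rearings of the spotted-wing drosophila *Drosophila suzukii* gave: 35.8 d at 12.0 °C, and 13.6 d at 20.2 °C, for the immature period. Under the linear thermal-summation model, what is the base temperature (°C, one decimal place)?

Equal thermal constants: D₁(T₁ − T_b) = D₂(T₂ − T_b).
35.8·(12.0 − T_b) = 13.6·(20.2 − T_b)
T_b = (35.8·12.0 − 13.6·20.2) / (35.8 − 13.6) = 154.88 / 22.2 = 6.977 °C ≈ 7.0 °C.

7.0 °C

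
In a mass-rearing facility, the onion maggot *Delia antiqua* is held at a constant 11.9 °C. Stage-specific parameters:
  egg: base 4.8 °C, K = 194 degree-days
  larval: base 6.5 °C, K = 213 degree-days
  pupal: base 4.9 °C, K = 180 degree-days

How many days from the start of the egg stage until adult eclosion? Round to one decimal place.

92.5 days

egg: 194 / (11.9 − 4.8) = 194 / 7.1 = 27.324 d.
larval: 213 / (11.9 − 6.5) = 213 / 5.4 = 39.444 d.
pupal: 180 / (11.9 − 4.9) = 180 / 7.0 = 25.714 d.
Sum = 92.483 ≈ 92.5 days.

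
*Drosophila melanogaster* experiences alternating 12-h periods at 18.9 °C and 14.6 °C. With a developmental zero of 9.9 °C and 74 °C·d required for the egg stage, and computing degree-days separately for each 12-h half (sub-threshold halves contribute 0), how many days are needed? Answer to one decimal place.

Day half: max(0, 18.9 − 9.9) × 0.5 = 9.0 × 0.5 = 4.50 DD.
Night half: max(0, 14.6 − 9.9) × 0.5 = 4.7 × 0.5 = 2.35 DD.
Per 24 h: 6.85 DD/day.
Duration = 74 / 6.85 = 10.803 ≈ 10.8 days.

10.8 days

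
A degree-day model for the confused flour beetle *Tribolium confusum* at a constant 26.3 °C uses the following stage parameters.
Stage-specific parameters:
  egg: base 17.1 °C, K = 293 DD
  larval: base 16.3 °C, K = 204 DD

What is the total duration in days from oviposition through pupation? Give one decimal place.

52.2 days

egg: 293 / (26.3 − 17.1) = 293 / 9.2 = 31.848 d.
larval: 204 / (26.3 − 16.3) = 204 / 10.0 = 20.400 d.
Sum = 52.248 ≈ 52.2 days.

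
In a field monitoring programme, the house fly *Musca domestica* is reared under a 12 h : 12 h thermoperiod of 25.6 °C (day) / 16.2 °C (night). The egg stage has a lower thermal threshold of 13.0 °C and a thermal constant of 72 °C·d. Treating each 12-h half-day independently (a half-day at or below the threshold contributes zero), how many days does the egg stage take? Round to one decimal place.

Day half: max(0, 25.6 − 13.0) × 0.5 = 12.6 × 0.5 = 6.30 DD.
Night half: max(0, 16.2 − 13.0) × 0.5 = 3.2 × 0.5 = 1.60 DD.
Per 24 h: 7.90 DD/day.
Duration = 72 / 7.90 = 9.114 ≈ 9.1 days.

9.1 days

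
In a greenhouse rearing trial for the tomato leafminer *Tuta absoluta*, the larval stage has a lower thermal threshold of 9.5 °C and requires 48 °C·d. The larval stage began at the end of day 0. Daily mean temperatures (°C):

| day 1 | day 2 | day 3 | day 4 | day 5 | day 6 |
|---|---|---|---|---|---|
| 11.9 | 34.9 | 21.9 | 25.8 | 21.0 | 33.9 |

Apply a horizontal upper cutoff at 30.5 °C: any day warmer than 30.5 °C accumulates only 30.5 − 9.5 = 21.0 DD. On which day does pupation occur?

Daily DD above 9.5 °C (capped at 21.0): 2.4, 21.0, 12.4, 16.3, 11.5, 21.0.
Cumulative: 2.4, 23.4, 35.8, 52.1, 63.6, 84.6.
The total first reaches 48 DD on day 4.

day 4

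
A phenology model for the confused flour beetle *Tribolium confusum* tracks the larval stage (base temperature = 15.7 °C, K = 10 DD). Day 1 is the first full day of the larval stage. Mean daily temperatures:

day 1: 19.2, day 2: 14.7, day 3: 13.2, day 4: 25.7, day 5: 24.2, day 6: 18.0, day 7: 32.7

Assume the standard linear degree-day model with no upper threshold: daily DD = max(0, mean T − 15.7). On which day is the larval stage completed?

day 4

Daily DD above 15.7 °C: 3.5, 0.0, 0.0, 10.0, 8.5, 2.3, 17.0.
Cumulative: 3.5, 3.5, 3.5, 13.5, 22.0, 24.3, 41.3.
The total first reaches 10 DD on day 4.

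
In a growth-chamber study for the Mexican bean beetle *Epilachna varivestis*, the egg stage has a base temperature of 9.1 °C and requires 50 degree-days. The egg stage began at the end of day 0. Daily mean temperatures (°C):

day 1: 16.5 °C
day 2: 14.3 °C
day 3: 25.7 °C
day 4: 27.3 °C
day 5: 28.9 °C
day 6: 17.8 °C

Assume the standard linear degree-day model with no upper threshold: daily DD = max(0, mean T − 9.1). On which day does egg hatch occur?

Daily DD above 9.1 °C: 7.4, 5.2, 16.6, 18.2, 19.8, 8.7.
Cumulative: 7.4, 12.6, 29.2, 47.4, 67.2, 75.9.
The total first reaches 50 DD on day 5.

day 5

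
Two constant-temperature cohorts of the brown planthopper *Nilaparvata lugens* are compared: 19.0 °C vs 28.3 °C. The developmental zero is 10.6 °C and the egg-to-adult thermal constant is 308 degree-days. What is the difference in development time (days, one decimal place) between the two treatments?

At 19.0 °C: 308 / (19.0 − 10.6) = 308 / 8.4 = 36.667 d.
At 28.3 °C: 308 / (28.3 − 10.6) = 308 / 17.7 = 17.401 d.
Difference = |36.667 − 17.401| = 19.266 ≈ 19.3 days.

19.3 days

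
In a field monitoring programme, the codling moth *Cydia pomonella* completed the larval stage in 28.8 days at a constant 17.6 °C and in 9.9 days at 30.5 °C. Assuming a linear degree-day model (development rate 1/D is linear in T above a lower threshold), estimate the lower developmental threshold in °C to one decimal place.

10.8 °C

Linear rate model ⇒ the product D·(T − T_b) is constant across temperatures.
28.8·(17.6 − T_b) = 9.9·(30.5 − T_b)
T_b = (28.8·17.6 − 9.9·30.5) / (28.8 − 9.9) = 204.93 / 18.9 = 10.843 °C ≈ 10.8 °C.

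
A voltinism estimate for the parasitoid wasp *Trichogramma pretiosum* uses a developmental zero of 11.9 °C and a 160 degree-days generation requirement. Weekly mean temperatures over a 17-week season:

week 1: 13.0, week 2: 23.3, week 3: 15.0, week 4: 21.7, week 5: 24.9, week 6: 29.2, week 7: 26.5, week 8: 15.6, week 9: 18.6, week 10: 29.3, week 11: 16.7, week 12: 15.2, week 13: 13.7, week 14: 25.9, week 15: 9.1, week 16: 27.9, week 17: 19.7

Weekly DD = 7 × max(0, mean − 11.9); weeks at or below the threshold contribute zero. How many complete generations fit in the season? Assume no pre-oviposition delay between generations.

Weekly DD (7 × max(0, T̄ − 11.9)): 7.7, 79.8, 21.7, 68.6, 91.0, 121.1, 102.2, 25.9, 46.9, 121.8, 33.6, 23.1, 12.6, 98.0, 0.0, 112.0, 54.6.
Season total = 1020.6 DD.
Complete generations = ⌊1020.6 / 160⌋ = 6.

6 generations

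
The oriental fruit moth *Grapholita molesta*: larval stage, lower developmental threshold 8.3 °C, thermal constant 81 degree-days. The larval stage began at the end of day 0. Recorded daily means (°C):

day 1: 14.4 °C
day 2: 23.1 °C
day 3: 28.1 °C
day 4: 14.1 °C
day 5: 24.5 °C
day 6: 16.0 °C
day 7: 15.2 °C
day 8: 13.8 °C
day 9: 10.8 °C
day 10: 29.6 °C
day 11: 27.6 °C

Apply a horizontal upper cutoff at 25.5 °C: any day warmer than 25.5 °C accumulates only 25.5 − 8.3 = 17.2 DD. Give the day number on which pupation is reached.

day 9

Daily DD above 8.3 °C (capped at 17.2): 6.1, 14.8, 17.2, 5.8, 16.2, 7.7, 6.9, 5.5, 2.5, 17.2, 17.2.
Cumulative: 6.1, 20.9, 38.1, 43.9, 60.1, 67.8, 74.7, 80.2, 82.7, 99.9, 117.1.
The total first reaches 81 DD on day 9.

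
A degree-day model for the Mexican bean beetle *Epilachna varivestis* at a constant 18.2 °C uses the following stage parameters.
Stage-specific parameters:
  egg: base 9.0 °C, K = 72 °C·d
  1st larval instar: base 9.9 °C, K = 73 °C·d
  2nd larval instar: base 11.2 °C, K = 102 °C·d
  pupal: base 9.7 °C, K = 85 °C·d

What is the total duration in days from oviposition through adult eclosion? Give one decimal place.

egg: 72 / (18.2 − 9.0) = 72 / 9.2 = 7.826 d.
1st larval instar: 73 / (18.2 − 9.9) = 73 / 8.3 = 8.795 d.
2nd larval instar: 102 / (18.2 − 11.2) = 102 / 7.0 = 14.571 d.
pupal: 85 / (18.2 − 9.7) = 85 / 8.5 = 10.000 d.
Sum = 41.193 ≈ 41.2 days.

41.2 days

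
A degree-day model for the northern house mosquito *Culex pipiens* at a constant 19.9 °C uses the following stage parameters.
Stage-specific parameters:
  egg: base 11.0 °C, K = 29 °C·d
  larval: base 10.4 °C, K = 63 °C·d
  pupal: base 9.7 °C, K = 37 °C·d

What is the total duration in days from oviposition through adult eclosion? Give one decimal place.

13.5 days

egg: 29 / (19.9 − 11.0) = 29 / 8.9 = 3.258 d.
larval: 63 / (19.9 − 10.4) = 63 / 9.5 = 6.632 d.
pupal: 37 / (19.9 − 9.7) = 37 / 10.2 = 3.627 d.
Sum = 13.517 ≈ 13.5 days.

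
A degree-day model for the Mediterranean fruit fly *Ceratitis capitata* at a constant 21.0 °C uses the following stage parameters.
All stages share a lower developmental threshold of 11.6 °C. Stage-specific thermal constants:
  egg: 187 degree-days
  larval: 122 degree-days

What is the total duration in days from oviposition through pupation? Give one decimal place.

32.9 days

Daily accumulation at 21.0 °C = 21.0 − 11.6 = 9.4 DD/day.
Total K = 187 + 122 = 309 DD.
Total duration = 309 / 9.4 = 32.872 ≈ 32.9 days.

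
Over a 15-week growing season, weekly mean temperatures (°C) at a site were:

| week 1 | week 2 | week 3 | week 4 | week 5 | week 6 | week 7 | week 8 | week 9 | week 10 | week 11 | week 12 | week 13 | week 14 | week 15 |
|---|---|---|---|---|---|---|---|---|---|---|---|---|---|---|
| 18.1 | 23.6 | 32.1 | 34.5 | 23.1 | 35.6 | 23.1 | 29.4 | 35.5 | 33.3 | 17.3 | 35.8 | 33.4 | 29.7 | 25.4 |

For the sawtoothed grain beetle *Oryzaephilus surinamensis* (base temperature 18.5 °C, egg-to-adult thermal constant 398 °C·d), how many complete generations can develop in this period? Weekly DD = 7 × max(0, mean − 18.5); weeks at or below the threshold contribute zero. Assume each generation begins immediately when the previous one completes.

Weekly DD (7 × max(0, T̄ − 18.5)): 0.0, 35.7, 95.2, 112.0, 32.2, 119.7, 32.2, 76.3, 119.0, 103.6, 0.0, 121.1, 104.3, 78.4, 48.3.
Season total = 1078.0 DD.
Complete generations = ⌊1078.0 / 398⌋ = 2.

2 generations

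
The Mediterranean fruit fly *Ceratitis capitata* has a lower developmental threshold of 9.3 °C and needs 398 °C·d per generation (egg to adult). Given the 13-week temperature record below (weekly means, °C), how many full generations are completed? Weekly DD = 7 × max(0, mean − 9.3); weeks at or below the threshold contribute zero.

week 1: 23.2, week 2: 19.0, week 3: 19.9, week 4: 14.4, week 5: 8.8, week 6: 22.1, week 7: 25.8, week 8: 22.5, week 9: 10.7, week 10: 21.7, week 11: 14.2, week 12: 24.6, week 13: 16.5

Weekly DD (7 × max(0, T̄ − 9.3)): 97.3, 67.9, 74.2, 35.7, 0.0, 89.6, 115.5, 92.4, 9.8, 86.8, 34.3, 107.1, 50.4.
Season total = 861.0 DD.
Complete generations = ⌊861.0 / 398⌋ = 2.

2 generations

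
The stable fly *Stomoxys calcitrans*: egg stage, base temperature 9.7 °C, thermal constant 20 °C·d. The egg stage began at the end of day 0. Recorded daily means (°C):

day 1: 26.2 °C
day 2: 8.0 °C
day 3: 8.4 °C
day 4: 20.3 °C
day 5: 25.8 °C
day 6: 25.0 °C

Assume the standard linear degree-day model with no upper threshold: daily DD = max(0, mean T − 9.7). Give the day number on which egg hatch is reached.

Daily DD above 9.7 °C: 16.5, 0.0, 0.0, 10.6, 16.1, 15.3.
Cumulative: 16.5, 16.5, 16.5, 27.1, 43.2, 58.5.
The total first reaches 20 DD on day 4.

day 4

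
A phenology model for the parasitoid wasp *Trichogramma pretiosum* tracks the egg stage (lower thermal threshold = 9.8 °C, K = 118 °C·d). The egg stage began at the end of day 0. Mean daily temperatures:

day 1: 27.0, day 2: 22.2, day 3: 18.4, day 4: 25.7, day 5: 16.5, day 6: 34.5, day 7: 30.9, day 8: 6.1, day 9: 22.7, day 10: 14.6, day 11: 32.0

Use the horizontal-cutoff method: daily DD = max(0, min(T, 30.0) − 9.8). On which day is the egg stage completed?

Daily DD above 9.8 °C (capped at 20.2): 17.2, 12.4, 8.6, 15.9, 6.7, 20.2, 20.2, 0.0, 12.9, 4.8, 20.2.
Cumulative: 17.2, 29.6, 38.2, 54.1, 60.8, 81.0, 101.2, 101.2, 114.1, 118.9, 139.1.
The total first reaches 118 DD on day 10.

day 10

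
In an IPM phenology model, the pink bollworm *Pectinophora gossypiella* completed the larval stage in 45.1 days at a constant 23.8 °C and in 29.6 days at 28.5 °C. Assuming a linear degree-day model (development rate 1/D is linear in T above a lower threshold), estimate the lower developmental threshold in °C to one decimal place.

14.8 °C

Linear rate model ⇒ the product D·(T − T_b) is constant across temperatures.
45.1·(23.8 − T_b) = 29.6·(28.5 − T_b)
T_b = (45.1·23.8 − 29.6·28.5) / (45.1 − 29.6) = 229.78 / 15.5 = 14.825 °C ≈ 14.8 °C.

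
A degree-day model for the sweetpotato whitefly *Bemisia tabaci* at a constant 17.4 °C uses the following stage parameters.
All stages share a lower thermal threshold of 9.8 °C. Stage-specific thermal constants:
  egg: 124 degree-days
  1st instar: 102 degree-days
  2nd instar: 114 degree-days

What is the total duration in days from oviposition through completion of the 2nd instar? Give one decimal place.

Daily accumulation at 17.4 °C = 17.4 − 9.8 = 7.6 DD/day.
Total K = 124 + 102 + 114 = 340 DD.
Total duration = 340 / 7.6 = 44.737 ≈ 44.7 days.

44.7 days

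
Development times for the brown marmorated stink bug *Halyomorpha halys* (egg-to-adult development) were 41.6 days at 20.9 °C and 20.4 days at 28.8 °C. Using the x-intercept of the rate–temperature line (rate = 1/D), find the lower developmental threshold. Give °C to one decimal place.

Under the model K = D·(T − T_b), so D₁·(T₁ − T_b) = D₂·(T₂ − T_b).
41.6·(20.9 − T_b) = 20.4·(28.8 − T_b)
T_b = (41.6·20.9 − 20.4·28.8) / (41.6 − 20.4) = 281.92 / 21.2 = 13.298 °C ≈ 13.3 °C.

13.3 °C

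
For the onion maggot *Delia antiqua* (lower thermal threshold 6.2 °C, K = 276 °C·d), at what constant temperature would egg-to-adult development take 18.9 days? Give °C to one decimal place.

20.8 °C

Required daily accumulation = 276 / 18.9 = 14.603 DD/day.
T = T_base + 14.603 = 6.2 + 14.603 = 20.803 ≈ 20.8 °C.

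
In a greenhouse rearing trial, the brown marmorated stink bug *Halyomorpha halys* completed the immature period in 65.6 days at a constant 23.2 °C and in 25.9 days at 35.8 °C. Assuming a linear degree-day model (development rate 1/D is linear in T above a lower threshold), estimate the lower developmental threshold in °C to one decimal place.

15.0 °C

Linear rate model ⇒ the product D·(T − T_b) is constant across temperatures.
65.6·(23.2 − T_b) = 25.9·(35.8 − T_b)
T_b = (65.6·23.2 − 25.9·35.8) / (65.6 − 25.9) = 594.70 / 39.7 = 14.980 °C ≈ 15.0 °C.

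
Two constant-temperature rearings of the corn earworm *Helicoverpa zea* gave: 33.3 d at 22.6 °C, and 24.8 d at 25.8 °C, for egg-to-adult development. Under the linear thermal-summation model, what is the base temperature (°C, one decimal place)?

13.3 °C

Linear rate model ⇒ the product D·(T − T_b) is constant across temperatures.
33.3·(22.6 − T_b) = 24.8·(25.8 − T_b)
T_b = (33.3·22.6 − 24.8·25.8) / (33.3 − 24.8) = 112.74 / 8.5 = 13.264 °C ≈ 13.3 °C.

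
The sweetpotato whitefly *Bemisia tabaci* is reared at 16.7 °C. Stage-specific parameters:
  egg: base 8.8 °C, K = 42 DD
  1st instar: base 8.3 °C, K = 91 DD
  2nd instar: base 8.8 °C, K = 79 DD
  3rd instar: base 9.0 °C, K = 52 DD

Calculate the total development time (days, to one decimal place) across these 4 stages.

32.9 days

egg: 42 / (16.7 − 8.8) = 42 / 7.9 = 5.316 d.
1st instar: 91 / (16.7 − 8.3) = 91 / 8.4 = 10.833 d.
2nd instar: 79 / (16.7 − 8.8) = 79 / 7.9 = 10.000 d.
3rd instar: 52 / (16.7 − 9.0) = 52 / 7.7 = 6.753 d.
Sum = 32.903 ≈ 32.9 days.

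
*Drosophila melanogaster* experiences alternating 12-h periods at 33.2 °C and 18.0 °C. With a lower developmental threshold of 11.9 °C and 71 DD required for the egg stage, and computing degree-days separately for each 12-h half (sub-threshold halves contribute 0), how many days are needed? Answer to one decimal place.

5.2 days

Day half: max(0, 33.2 − 11.9) × 0.5 = 21.3 × 0.5 = 10.65 DD.
Night half: max(0, 18.0 − 11.9) × 0.5 = 6.1 × 0.5 = 3.05 DD.
Per 24 h: 13.70 DD/day.
Duration = 71 / 13.70 = 5.182 ≈ 5.2 days.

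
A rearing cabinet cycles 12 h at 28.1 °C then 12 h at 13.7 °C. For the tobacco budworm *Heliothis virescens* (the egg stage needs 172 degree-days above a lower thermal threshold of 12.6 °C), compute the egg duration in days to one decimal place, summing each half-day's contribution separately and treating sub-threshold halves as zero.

20.7 days

Day half: max(0, 28.1 − 12.6) × 0.5 = 15.5 × 0.5 = 7.75 DD.
Night half: max(0, 13.7 − 12.6) × 0.5 = 1.1 × 0.5 = 0.55 DD.
Per 24 h: 8.30 DD/day.
Duration = 172 / 8.30 = 20.723 ≈ 20.7 days.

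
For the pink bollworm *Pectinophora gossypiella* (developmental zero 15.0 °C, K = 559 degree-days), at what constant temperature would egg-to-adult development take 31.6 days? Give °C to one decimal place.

32.7 °C

Required daily accumulation = 559 / 31.6 = 17.690 DD/day.
T = T_base + 17.690 = 15.0 + 17.690 = 32.690 ≈ 32.7 °C.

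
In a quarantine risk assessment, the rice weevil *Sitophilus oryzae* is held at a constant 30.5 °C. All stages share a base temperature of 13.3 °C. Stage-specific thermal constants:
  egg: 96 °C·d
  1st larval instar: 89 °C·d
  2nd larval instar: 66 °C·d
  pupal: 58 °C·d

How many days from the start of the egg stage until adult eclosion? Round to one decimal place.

Daily accumulation at 30.5 °C = 30.5 − 13.3 = 17.2 DD/day.
Total K = 96 + 89 + 66 + 58 = 309 DD.
Total duration = 309 / 17.2 = 17.965 ≈ 18.0 days.

18.0 days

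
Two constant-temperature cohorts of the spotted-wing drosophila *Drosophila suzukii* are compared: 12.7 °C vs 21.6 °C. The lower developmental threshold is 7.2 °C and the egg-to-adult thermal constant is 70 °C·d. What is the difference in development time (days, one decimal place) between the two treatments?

At 12.7 °C: 70 / (12.7 − 7.2) = 70 / 5.5 = 12.727 d.
At 21.6 °C: 70 / (21.6 − 7.2) = 70 / 14.4 = 4.861 d.
Difference = |12.727 − 4.861| = 7.866 ≈ 7.9 days.

7.9 days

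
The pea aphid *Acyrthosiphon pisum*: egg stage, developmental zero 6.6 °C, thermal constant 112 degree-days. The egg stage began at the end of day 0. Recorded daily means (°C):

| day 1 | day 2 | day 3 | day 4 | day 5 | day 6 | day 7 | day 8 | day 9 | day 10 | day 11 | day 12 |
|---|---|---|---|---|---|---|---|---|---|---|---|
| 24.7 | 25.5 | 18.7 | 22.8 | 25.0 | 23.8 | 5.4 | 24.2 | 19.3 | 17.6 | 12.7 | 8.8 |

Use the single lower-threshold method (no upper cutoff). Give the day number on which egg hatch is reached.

day 8

Daily DD above 6.6 °C: 18.1, 18.9, 12.1, 16.2, 18.4, 17.2, 0.0, 17.6, 12.7, 11.0, 6.1, 2.2.
Cumulative: 18.1, 37.0, 49.1, 65.3, 83.7, 100.9, 100.9, 118.5, 131.2, 142.2, 148.3, 150.5.
The total first reaches 112 DD on day 8.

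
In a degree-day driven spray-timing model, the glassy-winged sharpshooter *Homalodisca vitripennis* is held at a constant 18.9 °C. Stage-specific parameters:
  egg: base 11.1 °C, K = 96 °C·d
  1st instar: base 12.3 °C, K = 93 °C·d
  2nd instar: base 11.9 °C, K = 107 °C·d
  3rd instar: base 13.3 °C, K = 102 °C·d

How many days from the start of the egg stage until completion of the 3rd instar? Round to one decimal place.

59.9 days

egg: 96 / (18.9 − 11.1) = 96 / 7.8 = 12.308 d.
1st instar: 93 / (18.9 − 12.3) = 93 / 6.6 = 14.091 d.
2nd instar: 107 / (18.9 − 11.9) = 107 / 7.0 = 15.286 d.
3rd instar: 102 / (18.9 − 13.3) = 102 / 5.6 = 18.214 d.
Sum = 59.899 ≈ 59.9 days.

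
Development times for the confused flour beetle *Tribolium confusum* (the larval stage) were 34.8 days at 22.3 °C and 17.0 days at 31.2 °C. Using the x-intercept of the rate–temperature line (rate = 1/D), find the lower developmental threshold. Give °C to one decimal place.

13.8 °C

Equal thermal constants: D₁(T₁ − T_b) = D₂(T₂ − T_b).
34.8·(22.3 − T_b) = 17.0·(31.2 − T_b)
T_b = (34.8·22.3 − 17.0·31.2) / (34.8 − 17.0) = 245.64 / 17.8 = 13.800 °C ≈ 13.8 °C.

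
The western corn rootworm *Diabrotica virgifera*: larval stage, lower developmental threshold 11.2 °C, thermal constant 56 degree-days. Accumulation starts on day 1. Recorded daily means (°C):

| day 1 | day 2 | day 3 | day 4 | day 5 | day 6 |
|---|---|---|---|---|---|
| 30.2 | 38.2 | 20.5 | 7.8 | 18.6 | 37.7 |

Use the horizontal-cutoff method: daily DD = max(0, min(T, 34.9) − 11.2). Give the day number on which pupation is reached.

day 5

Daily DD above 11.2 °C (capped at 23.7): 19.0, 23.7, 9.3, 0.0, 7.4, 23.7.
Cumulative: 19.0, 42.7, 52.0, 52.0, 59.4, 83.1.
The total first reaches 56 DD on day 5.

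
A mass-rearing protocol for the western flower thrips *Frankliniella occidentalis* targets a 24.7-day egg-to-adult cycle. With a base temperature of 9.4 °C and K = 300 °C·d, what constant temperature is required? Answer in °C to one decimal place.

21.5 °C

Required daily accumulation = 300 / 24.7 = 12.146 DD/day.
T = T_base + 12.146 = 9.4 + 12.146 = 21.546 ≈ 21.5 °C.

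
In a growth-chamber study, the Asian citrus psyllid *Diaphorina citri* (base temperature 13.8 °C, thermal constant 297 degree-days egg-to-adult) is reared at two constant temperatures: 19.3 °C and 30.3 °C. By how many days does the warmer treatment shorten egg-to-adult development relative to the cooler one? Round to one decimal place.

At 19.3 °C: 297 / (19.3 − 13.8) = 297 / 5.5 = 54.000 d.
At 30.3 °C: 297 / (30.3 − 13.8) = 297 / 16.5 = 18.000 d.
Difference = |54.000 − 18.000| = 36.000 ≈ 36.0 days.

36.0 days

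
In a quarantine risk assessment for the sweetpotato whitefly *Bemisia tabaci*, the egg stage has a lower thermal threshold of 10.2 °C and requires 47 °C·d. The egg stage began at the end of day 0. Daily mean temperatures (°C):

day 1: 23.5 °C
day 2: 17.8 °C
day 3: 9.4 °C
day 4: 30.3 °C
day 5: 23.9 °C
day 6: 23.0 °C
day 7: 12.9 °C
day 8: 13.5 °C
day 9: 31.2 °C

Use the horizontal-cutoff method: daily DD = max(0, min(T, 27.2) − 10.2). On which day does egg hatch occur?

Daily DD above 10.2 °C (capped at 17.0): 13.3, 7.6, 0.0, 17.0, 13.7, 12.8, 2.7, 3.3, 17.0.
Cumulative: 13.3, 20.9, 20.9, 37.9, 51.6, 64.4, 67.1, 70.4, 87.4.
The total first reaches 47 DD on day 5.

day 5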